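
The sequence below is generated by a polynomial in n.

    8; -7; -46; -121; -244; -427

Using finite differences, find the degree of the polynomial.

First differences: -15, -39, -75, -123, -183
Second differences: -24, -36, -48, -60
Third differences: -12, -12, -12
The third differences are constant, so the polynomial has degree 3.

3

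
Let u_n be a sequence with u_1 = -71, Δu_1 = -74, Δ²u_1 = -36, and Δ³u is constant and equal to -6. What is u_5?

-607

Build the table forward from the leading diagonal:
Third differences: -6  -6  -6  -6  -6
Second differences: -36  -42  -48  -54  -60
First differences: -74  -110  -152  -200  -254
u: -71  -145  -255  -407  -607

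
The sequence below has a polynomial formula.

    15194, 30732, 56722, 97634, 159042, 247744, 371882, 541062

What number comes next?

First differences: 15538, 25990, 40912, 61408, 88702, 124138, 169180
Second differences: 10452, 14922, 20496, 27294, 35436, 45042
Third differences: 4470, 5574, 6798, 8142, 9606
Fourth differences: 1104, 1224, 1344, 1464
Fifth differences: 120, 120, 120
Fifth differences constant at 120.
1464 + 120 = 1584;  9606 + 1584 = 11190;  45042 + 11190 = 56232;  169180 + 56232 = 225412;  541062 + 225412 = 766474

766474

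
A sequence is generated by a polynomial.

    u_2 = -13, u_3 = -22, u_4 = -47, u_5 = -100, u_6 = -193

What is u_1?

Δ: -9  -25  -53  -93
Δ²: -16  -28  -40
Δ³: -12  -12
The third differences are constant at -12.
Work back: -16 + 12 = -4;  -9 + 4 = -5;  -13 + 5 = -8

-8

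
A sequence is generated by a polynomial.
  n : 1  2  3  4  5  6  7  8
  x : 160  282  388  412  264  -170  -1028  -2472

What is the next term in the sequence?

D1: 122, 106, 24, -148, -434, -858, -1444
D2: -16, -82, -172, -286, -424, -586
D3: -66, -90, -114, -138, -162
D4: -24, -24, -24, -24
Fourth differences constant at -24.
-162 − 24 = -186;  -586 − 186 = -772;  -1444 − 772 = -2216;  -2472 − 2216 = -4688

-4688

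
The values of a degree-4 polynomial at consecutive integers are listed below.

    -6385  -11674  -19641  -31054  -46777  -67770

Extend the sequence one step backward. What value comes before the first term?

-3102

Δ: -5289  -7967  -11413  -15723  -20993
Δ²: -2678  -3446  -4310  -5270
Δ³: -768  -864  -960
Δ⁴: -96  -96
The fourth differences are constant at -96.
Work back: -768 + 96 = -672;  -2678 + 672 = -2006;  -5289 + 2006 = -3283;  -6385 + 3283 = -3102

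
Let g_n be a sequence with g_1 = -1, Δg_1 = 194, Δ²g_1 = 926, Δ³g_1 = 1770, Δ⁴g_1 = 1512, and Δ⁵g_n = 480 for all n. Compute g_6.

Build the table forward from the leading diagonal:
D5: 480, 480, 480, 480, 480, 480
D4: 1512, 1992, 2472, 2952, 3432, 3912
D3: 1770, 3282, 5274, 7746, 10698, 14130
D2: 926, 2696, 5978, 11252, 18998, 29696
D1: 194, 1120, 3816, 9794, 21046, 40044
g: -1, 193, 1313, 5129, 14923, 35969

35969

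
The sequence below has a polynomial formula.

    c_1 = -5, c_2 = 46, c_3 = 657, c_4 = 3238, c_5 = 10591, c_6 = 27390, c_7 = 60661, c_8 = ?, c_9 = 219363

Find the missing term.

Using the first 7 terms:
First differences: 51  611  2581  7353  16799  33271
Second differences: 560  1970  4772  9446  16472
Third differences: 1410  2802  4674  7026
Fourth differences: 1392  1872  2352
Fifth differences: 480  480
Constant fifth difference = 480.
Extend forward: 2352 + 480 = 2832;  7026 + 2832 = 9858;  16472 + 9858 = 26330;  33271 + 26330 = 59601;  60661 + 59601 = 120262

120262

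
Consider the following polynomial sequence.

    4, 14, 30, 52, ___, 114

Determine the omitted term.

Using the first 4 terms:
10  16  22
6  6
Constant second difference = 6.
Extend forward: 22 + 6 = 28;  52 + 28 = 80

80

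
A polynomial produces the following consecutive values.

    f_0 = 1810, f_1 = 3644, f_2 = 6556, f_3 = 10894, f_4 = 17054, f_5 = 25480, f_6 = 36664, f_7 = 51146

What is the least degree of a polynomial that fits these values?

Δ: 1834, 2912, 4338, 6160, 8426, 11184, 14482
Δ²: 1078, 1426, 1822, 2266, 2758, 3298
Δ³: 348, 396, 444, 492, 540
Δ⁴: 48, 48, 48, 48
The fourth differences are constant, so the polynomial has degree 4.

4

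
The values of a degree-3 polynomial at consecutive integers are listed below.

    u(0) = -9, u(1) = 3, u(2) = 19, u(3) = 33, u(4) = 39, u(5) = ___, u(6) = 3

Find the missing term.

31

Using the first 5 terms:
D1: 12, 16, 14, 6
D2: 4, -2, -8
D3: -6, -6
Constant third difference = -6.
Extend forward: -8 − 6 = -14;  6 − 14 = -8;  39 − 8 = 31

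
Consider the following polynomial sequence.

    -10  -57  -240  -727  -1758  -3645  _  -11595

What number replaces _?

Using the first 6 terms:
-47  -183  -487  -1031  -1887
-136  -304  -544  -856
-168  -240  -312
-72  -72
Constant fourth difference = -72.
Extend forward: -312 − 72 = -384;  -856 − 384 = -1240;  -1887 − 1240 = -3127;  -3645 − 3127 = -6772

-6772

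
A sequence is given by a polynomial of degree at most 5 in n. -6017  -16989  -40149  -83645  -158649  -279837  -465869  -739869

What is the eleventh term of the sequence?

-2397957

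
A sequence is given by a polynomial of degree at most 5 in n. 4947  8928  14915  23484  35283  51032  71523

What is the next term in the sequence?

First differences: 3981 , 5987 , 8569 , 11799 , 15749 , 20491
Second differences: 2006 , 2582 , 3230 , 3950 , 4742
Third differences: 576 , 648 , 720 , 792
Fourth differences: 72 , 72 , 72
Fourth differences constant at 72.
792 + 72 = 864;  4742 + 864 = 5606;  20491 + 5606 = 26097;  71523 + 26097 = 97620

97620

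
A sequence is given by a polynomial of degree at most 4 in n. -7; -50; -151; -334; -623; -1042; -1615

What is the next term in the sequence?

-2366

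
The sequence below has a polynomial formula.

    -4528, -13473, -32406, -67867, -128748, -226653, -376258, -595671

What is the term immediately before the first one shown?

D1: -8945  -18933  -35461  -60881  -97905  -149605  -219413
D2: -9988  -16528  -25420  -37024  -51700  -69808
D3: -6540  -8892  -11604  -14676  -18108
D4: -2352  -2712  -3072  -3432
D5: -360  -360  -360
The fifth differences are constant at -360.
Work back: -2352 + 360 = -1992;  -6540 + 1992 = -4548;  -9988 + 4548 = -5440;  -8945 + 5440 = -3505;  -4528 + 3505 = -1023

-1023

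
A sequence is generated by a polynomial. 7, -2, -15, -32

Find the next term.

-53

First differences: -9  -13  -17
Second differences: -4  -4
Second differences constant at -4.
-17 − 4 = -21;  -32 − 21 = -53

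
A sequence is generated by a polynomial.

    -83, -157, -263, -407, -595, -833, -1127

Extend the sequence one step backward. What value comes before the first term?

-35

-74, -106, -144, -188, -238, -294
-32, -38, -44, -50, -56
-6, -6, -6, -6
The third differences are constant at -6.
Work back: -32 + 6 = -26;  -74 + 26 = -48;  -83 + 48 = -35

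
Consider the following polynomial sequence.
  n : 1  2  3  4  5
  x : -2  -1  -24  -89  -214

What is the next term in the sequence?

1  -23  -65  -125
-24  -42  -60
-18  -18
Third differences constant at -18.
-60 − 18 = -78;  -125 − 78 = -203;  -214 − 203 = -417

-417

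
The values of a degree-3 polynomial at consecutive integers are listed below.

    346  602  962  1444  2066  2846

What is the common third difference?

18

Δ: 256, 360, 482, 622, 780
Δ²: 104, 122, 140, 158
Δ³: 18, 18, 18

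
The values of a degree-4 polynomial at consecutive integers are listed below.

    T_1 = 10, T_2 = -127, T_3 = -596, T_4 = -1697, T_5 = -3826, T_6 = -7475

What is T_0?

19

Δ: -137  -469  -1101  -2129  -3649
Δ²: -332  -632  -1028  -1520
Δ³: -300  -396  -492
Δ⁴: -96  -96
The fourth differences are constant at -96.
Work back: -300 + 96 = -204;  -332 + 204 = -128;  -137 + 128 = -9;  10 + 9 = 19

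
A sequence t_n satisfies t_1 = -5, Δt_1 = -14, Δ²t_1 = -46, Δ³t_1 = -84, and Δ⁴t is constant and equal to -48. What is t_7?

-3179

Build the table forward from the leading diagonal:
Fourth differences: -48, -48, -48, -48, -48, -48, -48
Third differences: -84, -132, -180, -228, -276, -324, -372
Second differences: -46, -130, -262, -442, -670, -946, -1270
First differences: -14, -60, -190, -452, -894, -1564, -2510
t: -5, -19, -79, -269, -721, -1615, -3179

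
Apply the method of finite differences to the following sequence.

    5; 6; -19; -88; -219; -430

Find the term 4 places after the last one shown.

D1: 1 , -25 , -69 , -131 , -211
D2: -26 , -44 , -62 , -80
D3: -18 , -18 , -18
Constant third difference = -18, so extend:
-80 − 18 = -98;  -211 − 98 = -309;  -430 − 309 = -739
-98 − 18 = -116;  -309 − 116 = -425;  -739 − 425 = -1164
-116 − 18 = -134;  -425 − 134 = -559;  -1164 − 559 = -1723
-134 − 18 = -152;  -559 − 152 = -711;  -1723 − 711 = -2434

-2434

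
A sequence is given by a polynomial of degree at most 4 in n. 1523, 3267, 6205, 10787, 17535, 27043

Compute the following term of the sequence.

39977

D1: 1744  2938  4582  6748  9508
D2: 1194  1644  2166  2760
D3: 450  522  594
D4: 72  72
Fourth differences constant at 72.
594 + 72 = 666;  2760 + 666 = 3426;  9508 + 3426 = 12934;  27043 + 12934 = 39977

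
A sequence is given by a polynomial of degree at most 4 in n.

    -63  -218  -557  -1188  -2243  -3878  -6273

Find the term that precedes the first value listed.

First differences: -155  -339  -631  -1055  -1635  -2395
Second differences: -184  -292  -424  -580  -760
Third differences: -108  -132  -156  -180
Fourth differences: -24  -24  -24
The fourth differences are constant at -24.
Work back: -108 + 24 = -84;  -184 + 84 = -100;  -155 + 100 = -55;  -63 + 55 = -8

-8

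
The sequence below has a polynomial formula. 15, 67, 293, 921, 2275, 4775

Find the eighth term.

15373

52 , 226 , 628 , 1354 , 2500
174 , 402 , 726 , 1146
228 , 324 , 420
96 , 96
The fourth differences are constant (96).
420 + 96 = 516;  1146 + 516 = 1662;  2500 + 1662 = 4162;  4775 + 4162 = 8937
516 + 96 = 612;  1662 + 612 = 2274;  4162 + 2274 = 6436;  8937 + 6436 = 15373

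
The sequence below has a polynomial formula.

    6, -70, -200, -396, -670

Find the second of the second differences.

-66

First differences: -76, -130, -196, -274
Second differences: -54, -66, -78
Third differences: -12, -12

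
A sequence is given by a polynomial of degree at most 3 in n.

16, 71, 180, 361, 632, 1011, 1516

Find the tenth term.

3967

First differences: 55 , 109 , 181 , 271 , 379 , 505
Second differences: 54 , 72 , 90 , 108 , 126
Third differences: 18 , 18 , 18 , 18
Third differences constant at 18.
126 + 18 = 144;  505 + 144 = 649;  1516 + 649 = 2165
144 + 18 = 162;  649 + 162 = 811;  2165 + 811 = 2976
162 + 18 = 180;  811 + 180 = 991;  2976 + 991 = 3967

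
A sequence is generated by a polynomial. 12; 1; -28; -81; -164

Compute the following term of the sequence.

-11 , -29 , -53 , -83
-18 , -24 , -30
-6 , -6
Constant third difference = -6, so extend:
-30 − 6 = -36;  -83 − 36 = -119;  -164 − 119 = -283

-283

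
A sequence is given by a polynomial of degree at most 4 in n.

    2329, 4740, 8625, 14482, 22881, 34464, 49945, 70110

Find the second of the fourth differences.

72

Δ: 2411, 3885, 5857, 8399, 11583, 15481, 20165
Δ²: 1474, 1972, 2542, 3184, 3898, 4684
Δ³: 498, 570, 642, 714, 786
Δ⁴: 72, 72, 72, 72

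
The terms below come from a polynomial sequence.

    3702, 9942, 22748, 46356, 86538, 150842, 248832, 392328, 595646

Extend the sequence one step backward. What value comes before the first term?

Δ: 6240, 12806, 23608, 40182, 64304, 97990, 143496, 203318
Δ²: 6566, 10802, 16574, 24122, 33686, 45506, 59822
Δ³: 4236, 5772, 7548, 9564, 11820, 14316
Δ⁴: 1536, 1776, 2016, 2256, 2496
Δ⁵: 240, 240, 240, 240
The fifth differences are constant at 240.
Work back: 1536 − 240 = 1296;  4236 − 1296 = 2940;  6566 − 2940 = 3626;  6240 − 3626 = 2614;  3702 − 2614 = 1088

1088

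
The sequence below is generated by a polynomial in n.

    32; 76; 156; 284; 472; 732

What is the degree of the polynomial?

Δ: 44, 80, 128, 188, 260
Δ²: 36, 48, 60, 72
Δ³: 12, 12, 12
The third differences are constant, so the polynomial has degree 3.

3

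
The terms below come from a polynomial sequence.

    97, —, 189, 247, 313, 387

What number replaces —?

Using the last 4 terms:
First differences: 58  66  74
Second differences: 8  8
Constant second difference = 8.
Extend backward: 58 − 8 = 50;  189 − 50 = 139

139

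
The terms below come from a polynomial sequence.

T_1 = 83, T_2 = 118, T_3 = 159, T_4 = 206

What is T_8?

Δ: 35  41  47
Δ²: 6  6
The second differences are constant (6).
47 + 6 = 53;  206 + 53 = 259
53 + 6 = 59;  259 + 59 = 318
59 + 6 = 65;  318 + 65 = 383
65 + 6 = 71;  383 + 71 = 454

454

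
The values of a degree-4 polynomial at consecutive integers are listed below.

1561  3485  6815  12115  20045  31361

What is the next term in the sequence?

46915

First differences: 1924, 3330, 5300, 7930, 11316
Second differences: 1406, 1970, 2630, 3386
Third differences: 564, 660, 756
Fourth differences: 96, 96
Constant fourth difference = 96, so extend:
756 + 96 = 852;  3386 + 852 = 4238;  11316 + 4238 = 15554;  31361 + 15554 = 46915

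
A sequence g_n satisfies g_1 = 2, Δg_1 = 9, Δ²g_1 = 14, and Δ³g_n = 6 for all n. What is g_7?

386

Build the table forward from the leading diagonal:
D3: 6, 6, 6, 6, 6, 6, 6
D2: 14, 20, 26, 32, 38, 44, 50
D1: 9, 23, 43, 69, 101, 139, 183
g: 2, 11, 34, 77, 146, 247, 386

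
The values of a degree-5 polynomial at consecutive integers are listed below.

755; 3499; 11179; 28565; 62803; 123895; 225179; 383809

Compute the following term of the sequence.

Δ: 2744, 7680, 17386, 34238, 61092, 101284, 158630
Δ²: 4936, 9706, 16852, 26854, 40192, 57346
Δ³: 4770, 7146, 10002, 13338, 17154
Δ⁴: 2376, 2856, 3336, 3816
Δ⁵: 480, 480, 480
The fifth differences are constant (480).
3816 + 480 = 4296;  17154 + 4296 = 21450;  57346 + 21450 = 78796;  158630 + 78796 = 237426;  383809 + 237426 = 621235

621235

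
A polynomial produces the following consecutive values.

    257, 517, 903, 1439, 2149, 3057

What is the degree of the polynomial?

First differences: 260, 386, 536, 710, 908
Second differences: 126, 150, 174, 198
Third differences: 24, 24, 24
The third differences are constant, so the polynomial has degree 3.

3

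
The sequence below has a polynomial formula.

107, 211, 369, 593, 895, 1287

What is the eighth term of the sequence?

2389

First differences: 104 , 158 , 224 , 302 , 392
Second differences: 54 , 66 , 78 , 90
Third differences: 12 , 12 , 12
Constant third difference = 12, so extend:
90 + 12 = 102;  392 + 102 = 494;  1287 + 494 = 1781
102 + 12 = 114;  494 + 114 = 608;  1781 + 608 = 2389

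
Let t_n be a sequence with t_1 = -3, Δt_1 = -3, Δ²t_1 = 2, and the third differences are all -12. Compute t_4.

Build the table forward from the leading diagonal:
Δ³: -12, -12, -12, -12
Δ²: 2, -10, -22, -34
Δ: -3, -1, -11, -33
t: -3, -6, -7, -18

-18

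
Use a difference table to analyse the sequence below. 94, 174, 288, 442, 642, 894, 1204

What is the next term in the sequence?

1578

D1: 80  114  154  200  252  310
D2: 34  40  46  52  58
D3: 6  6  6  6
The third differences are constant (6).
58 + 6 = 64;  310 + 64 = 374;  1204 + 374 = 1578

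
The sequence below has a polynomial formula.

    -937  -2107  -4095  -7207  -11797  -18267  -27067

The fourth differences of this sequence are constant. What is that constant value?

-48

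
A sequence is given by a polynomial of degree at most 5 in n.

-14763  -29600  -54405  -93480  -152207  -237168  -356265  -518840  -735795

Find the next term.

-1019712

-14837 , -24805 , -39075 , -58727 , -84961 , -119097 , -162575 , -216955
-9968 , -14270 , -19652 , -26234 , -34136 , -43478 , -54380
-4302 , -5382 , -6582 , -7902 , -9342 , -10902
-1080 , -1200 , -1320 , -1440 , -1560
-120 , -120 , -120 , -120
The fifth differences are constant (-120).
-1560 − 120 = -1680;  -10902 − 1680 = -12582;  -54380 − 12582 = -66962;  -216955 − 66962 = -283917;  -735795 − 283917 = -1019712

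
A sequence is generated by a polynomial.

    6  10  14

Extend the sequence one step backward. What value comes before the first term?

2

First differences: 4  4
The first differences are constant at 4.
Work back: 6 − 4 = 2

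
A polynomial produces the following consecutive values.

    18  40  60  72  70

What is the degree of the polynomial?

22, 20, 12, -2
-2, -8, -14
-6, -6
The third differences are constant, so the polynomial has degree 3.

3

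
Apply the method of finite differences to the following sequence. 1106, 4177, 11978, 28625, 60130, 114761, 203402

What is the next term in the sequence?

339913

First differences: 3071, 7801, 16647, 31505, 54631, 88641
Second differences: 4730, 8846, 14858, 23126, 34010
Third differences: 4116, 6012, 8268, 10884
Fourth differences: 1896, 2256, 2616
Fifth differences: 360, 360
Constant fifth difference = 360, so extend:
2616 + 360 = 2976;  10884 + 2976 = 13860;  34010 + 13860 = 47870;  88641 + 47870 = 136511;  203402 + 136511 = 339913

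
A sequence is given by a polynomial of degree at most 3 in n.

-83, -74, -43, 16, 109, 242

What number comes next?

Δ: 9, 31, 59, 93, 133
Δ²: 22, 28, 34, 40
Δ³: 6, 6, 6
Constant third difference = 6, so extend:
40 + 6 = 46;  133 + 46 = 179;  242 + 179 = 421

421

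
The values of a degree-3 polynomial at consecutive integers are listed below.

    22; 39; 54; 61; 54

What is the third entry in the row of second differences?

D1: 17, 15, 7, -7
D2: -2, -8, -14
D3: -6, -6

-14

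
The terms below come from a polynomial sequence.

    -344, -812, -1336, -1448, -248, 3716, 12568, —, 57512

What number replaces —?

Using the first 7 terms:
First differences: -468, -524, -112, 1200, 3964, 8852
Second differences: -56, 412, 1312, 2764, 4888
Third differences: 468, 900, 1452, 2124
Fourth differences: 432, 552, 672
Fifth differences: 120, 120
Constant fifth difference = 120.
Extend forward: 672 + 120 = 792;  2124 + 792 = 2916;  4888 + 2916 = 7804;  8852 + 7804 = 16656;  12568 + 16656 = 29224

29224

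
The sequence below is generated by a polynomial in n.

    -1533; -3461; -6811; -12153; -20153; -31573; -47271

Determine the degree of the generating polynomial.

-1928, -3350, -5342, -8000, -11420, -15698
-1422, -1992, -2658, -3420, -4278
-570, -666, -762, -858
-96, -96, -96
The fourth differences are constant, so the polynomial has degree 4.

4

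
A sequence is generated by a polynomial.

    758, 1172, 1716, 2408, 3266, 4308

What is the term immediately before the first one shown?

456

Δ: 414, 544, 692, 858, 1042
Δ²: 130, 148, 166, 184
Δ³: 18, 18, 18
The third differences are constant at 18.
Work back: 130 − 18 = 112;  414 − 112 = 302;  758 − 302 = 456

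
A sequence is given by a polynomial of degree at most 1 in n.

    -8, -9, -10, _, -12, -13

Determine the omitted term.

Using the first 3 terms:
-1, -1
Constant first difference = -1.
Extend forward: -10 − 1 = -11

-11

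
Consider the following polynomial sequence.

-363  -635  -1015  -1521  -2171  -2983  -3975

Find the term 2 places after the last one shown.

-6571

Δ: -272, -380, -506, -650, -812, -992
Δ²: -108, -126, -144, -162, -180
Δ³: -18, -18, -18, -18
Constant third difference = -18, so extend:
-180 − 18 = -198;  -992 − 198 = -1190;  -3975 − 1190 = -5165
-198 − 18 = -216;  -1190 − 216 = -1406;  -5165 − 1406 = -6571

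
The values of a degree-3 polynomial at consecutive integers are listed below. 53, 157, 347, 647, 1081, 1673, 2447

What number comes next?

3427

Δ: 104, 190, 300, 434, 592, 774
Δ²: 86, 110, 134, 158, 182
Δ³: 24, 24, 24, 24
The third differences are constant (24).
182 + 24 = 206;  774 + 206 = 980;  2447 + 980 = 3427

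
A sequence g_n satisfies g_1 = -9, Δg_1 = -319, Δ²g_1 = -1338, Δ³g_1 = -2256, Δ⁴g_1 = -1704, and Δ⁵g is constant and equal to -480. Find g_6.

-46544

Build the table forward from the leading diagonal:
Fifth differences: -480  -480  -480  -480  -480  -480
Fourth differences: -1704  -2184  -2664  -3144  -3624  -4104
Third differences: -2256  -3960  -6144  -8808  -11952  -15576
Second differences: -1338  -3594  -7554  -13698  -22506  -34458
First differences: -319  -1657  -5251  -12805  -26503  -49009
g: -9  -328  -1985  -7236  -20041  -46544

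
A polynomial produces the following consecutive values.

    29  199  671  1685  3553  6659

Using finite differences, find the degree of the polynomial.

170, 472, 1014, 1868, 3106
302, 542, 854, 1238
240, 312, 384
72, 72
The fourth differences are constant, so the polynomial has degree 4.

4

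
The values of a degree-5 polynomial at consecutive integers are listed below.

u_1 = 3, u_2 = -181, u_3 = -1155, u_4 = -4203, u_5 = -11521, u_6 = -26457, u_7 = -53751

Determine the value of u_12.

-669171

Δ: -184, -974, -3048, -7318, -14936, -27294
Δ²: -790, -2074, -4270, -7618, -12358
Δ³: -1284, -2196, -3348, -4740
Δ⁴: -912, -1152, -1392
Δ⁵: -240, -240
The fifth differences are constant (-240).
-1392 − 240 = -1632;  -4740 − 1632 = -6372;  -12358 − 6372 = -18730;  -27294 − 18730 = -46024;  -53751 − 46024 = -99775
-1632 − 240 = -1872;  -6372 − 1872 = -8244;  -18730 − 8244 = -26974;  -46024 − 26974 = -72998;  -99775 − 72998 = -172773
-1872 − 240 = -2112;  -8244 − 2112 = -10356;  -26974 − 10356 = -37330;  -72998 − 37330 = -110328;  -172773 − 110328 = -283101
-2112 − 240 = -2352;  -10356 − 2352 = -12708;  -37330 − 12708 = -50038;  -110328 − 50038 = -160366;  -283101 − 160366 = -443467
-2352 − 240 = -2592;  -12708 − 2592 = -15300;  -50038 − 15300 = -65338;  -160366 − 65338 = -225704;  -443467 − 225704 = -669171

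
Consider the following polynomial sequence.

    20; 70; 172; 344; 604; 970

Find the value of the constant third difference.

D1: 50, 102, 172, 260, 366
D2: 52, 70, 88, 106
D3: 18, 18, 18

18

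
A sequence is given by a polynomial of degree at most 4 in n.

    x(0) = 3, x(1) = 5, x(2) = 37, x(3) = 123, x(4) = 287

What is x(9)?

3117

2 , 32 , 86 , 164
30 , 54 , 78
24 , 24
Third differences constant at 24.
78 + 24 = 102;  164 + 102 = 266;  287 + 266 = 553
102 + 24 = 126;  266 + 126 = 392;  553 + 392 = 945
126 + 24 = 150;  392 + 150 = 542;  945 + 542 = 1487
150 + 24 = 174;  542 + 174 = 716;  1487 + 716 = 2203
174 + 24 = 198;  716 + 198 = 914;  2203 + 914 = 3117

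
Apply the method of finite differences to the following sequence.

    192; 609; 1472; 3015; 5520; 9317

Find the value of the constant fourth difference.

48

Δ: 417, 863, 1543, 2505, 3797
Δ²: 446, 680, 962, 1292
Δ³: 234, 282, 330
Δ⁴: 48, 48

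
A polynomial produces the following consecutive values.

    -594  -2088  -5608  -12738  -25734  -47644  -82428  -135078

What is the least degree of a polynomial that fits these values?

5

Δ: -1494, -3520, -7130, -12996, -21910, -34784, -52650
Δ²: -2026, -3610, -5866, -8914, -12874, -17866
Δ³: -1584, -2256, -3048, -3960, -4992
Δ⁴: -672, -792, -912, -1032
Δ⁵: -120, -120, -120
The fifth differences are constant, so the polynomial has degree 5.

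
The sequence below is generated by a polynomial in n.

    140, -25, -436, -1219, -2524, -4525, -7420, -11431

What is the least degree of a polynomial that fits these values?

4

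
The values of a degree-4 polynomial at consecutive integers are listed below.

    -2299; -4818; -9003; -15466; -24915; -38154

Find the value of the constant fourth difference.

D1: -2519, -4185, -6463, -9449, -13239
D2: -1666, -2278, -2986, -3790
D3: -612, -708, -804
D4: -96, -96

-96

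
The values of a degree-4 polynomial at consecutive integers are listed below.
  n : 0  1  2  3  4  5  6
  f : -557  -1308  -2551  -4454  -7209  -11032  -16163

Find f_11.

-751 , -1243 , -1903 , -2755 , -3823 , -5131
-492 , -660 , -852 , -1068 , -1308
-168 , -192 , -216 , -240
-24 , -24 , -24
Constant fourth difference = -24, so extend:
-240 − 24 = -264;  -1308 − 264 = -1572;  -5131 − 1572 = -6703;  -16163 − 6703 = -22866
-264 − 24 = -288;  -1572 − 288 = -1860;  -6703 − 1860 = -8563;  -22866 − 8563 = -31429
-288 − 24 = -312;  -1860 − 312 = -2172;  -8563 − 2172 = -10735;  -31429 − 10735 = -42164
-312 − 24 = -336;  -2172 − 336 = -2508;  -10735 − 2508 = -13243;  -42164 − 13243 = -55407
-336 − 24 = -360;  -2508 − 360 = -2868;  -13243 − 2868 = -16111;  -55407 − 16111 = -71518

-71518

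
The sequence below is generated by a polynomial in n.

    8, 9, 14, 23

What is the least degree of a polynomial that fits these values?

2

Δ: 1, 5, 9
Δ²: 4, 4
The second differences are constant, so the polynomial has degree 2.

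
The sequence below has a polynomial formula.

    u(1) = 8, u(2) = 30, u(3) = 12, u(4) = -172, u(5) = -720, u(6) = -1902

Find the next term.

-4060

D1: 22 , -18 , -184 , -548 , -1182
D2: -40 , -166 , -364 , -634
D3: -126 , -198 , -270
D4: -72 , -72
Constant fourth difference = -72, so extend:
-270 − 72 = -342;  -634 − 342 = -976;  -1182 − 976 = -2158;  -1902 − 2158 = -4060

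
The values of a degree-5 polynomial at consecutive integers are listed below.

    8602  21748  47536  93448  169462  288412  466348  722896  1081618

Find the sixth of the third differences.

First differences: 13146, 25788, 45912, 76014, 118950, 177936, 256548, 358722
Second differences: 12642, 20124, 30102, 42936, 58986, 78612, 102174
Third differences: 7482, 9978, 12834, 16050, 19626, 23562
Fourth differences: 2496, 2856, 3216, 3576, 3936
Fifth differences: 360, 360, 360, 360

23562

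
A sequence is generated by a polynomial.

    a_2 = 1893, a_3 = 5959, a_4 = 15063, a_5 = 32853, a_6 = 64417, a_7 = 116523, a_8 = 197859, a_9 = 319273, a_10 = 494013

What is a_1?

417

First differences: 4066  9104  17790  31564  52106  81336  121414  174740
Second differences: 5038  8686  13774  20542  29230  40078  53326
Third differences: 3648  5088  6768  8688  10848  13248
Fourth differences: 1440  1680  1920  2160  2400
Fifth differences: 240  240  240  240
The fifth differences are constant at 240.
Work back: 1440 − 240 = 1200;  3648 − 1200 = 2448;  5038 − 2448 = 2590;  4066 − 2590 = 1476;  1893 − 1476 = 417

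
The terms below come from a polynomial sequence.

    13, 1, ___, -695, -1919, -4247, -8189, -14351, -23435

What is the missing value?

-161

Using the last 6 terms:
-1224  -2328  -3942  -6162  -9084
-1104  -1614  -2220  -2922
-510  -606  -702
-96  -96
Constant fourth difference = -96.
Extend backward: -510 + 96 = -414;  -1104 + 414 = -690;  -1224 + 690 = -534;  -695 + 534 = -161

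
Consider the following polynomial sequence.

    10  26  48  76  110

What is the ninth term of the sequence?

306

Δ: 16 , 22 , 28 , 34
Δ²: 6 , 6 , 6
Second differences constant at 6.
34 + 6 = 40;  110 + 40 = 150
40 + 6 = 46;  150 + 46 = 196
46 + 6 = 52;  196 + 52 = 248
52 + 6 = 58;  248 + 58 = 306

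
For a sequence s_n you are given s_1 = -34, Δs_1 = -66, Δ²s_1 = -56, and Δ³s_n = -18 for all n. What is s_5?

Build the table forward from the leading diagonal:
Δ³: -18, -18, -18, -18, -18
Δ²: -56, -74, -92, -110, -128
Δ: -66, -122, -196, -288, -398
s: -34, -100, -222, -418, -706

-706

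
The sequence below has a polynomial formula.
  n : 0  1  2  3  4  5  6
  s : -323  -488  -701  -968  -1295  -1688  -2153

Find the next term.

-2696

-165, -213, -267, -327, -393, -465
-48, -54, -60, -66, -72
-6, -6, -6, -6
Constant third difference = -6, so extend:
-72 − 6 = -78;  -465 − 78 = -543;  -2153 − 543 = -2696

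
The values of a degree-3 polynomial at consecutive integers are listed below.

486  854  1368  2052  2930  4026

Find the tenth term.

D1: 368, 514, 684, 878, 1096
D2: 146, 170, 194, 218
D3: 24, 24, 24
Third differences constant at 24.
218 + 24 = 242;  1096 + 242 = 1338;  4026 + 1338 = 5364
242 + 24 = 266;  1338 + 266 = 1604;  5364 + 1604 = 6968
266 + 24 = 290;  1604 + 290 = 1894;  6968 + 1894 = 8862
290 + 24 = 314;  1894 + 314 = 2208;  8862 + 2208 = 11070

11070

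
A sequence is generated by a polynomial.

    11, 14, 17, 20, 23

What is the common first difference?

Δ: 3, 3, 3, 3

3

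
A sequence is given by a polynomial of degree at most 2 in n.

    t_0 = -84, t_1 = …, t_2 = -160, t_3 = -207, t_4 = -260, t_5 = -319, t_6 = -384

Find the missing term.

Using the last 5 terms:
First differences: -47  -53  -59  -65
Second differences: -6  -6  -6
Constant second difference = -6.
Extend backward: -47 + 6 = -41;  -160 + 41 = -119

-119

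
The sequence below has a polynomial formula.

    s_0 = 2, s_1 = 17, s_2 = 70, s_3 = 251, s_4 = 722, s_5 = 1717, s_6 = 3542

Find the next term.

Δ: 15, 53, 181, 471, 995, 1825
Δ²: 38, 128, 290, 524, 830
Δ³: 90, 162, 234, 306
Δ⁴: 72, 72, 72
The fourth differences are constant (72).
306 + 72 = 378;  830 + 378 = 1208;  1825 + 1208 = 3033;  3542 + 3033 = 6575

6575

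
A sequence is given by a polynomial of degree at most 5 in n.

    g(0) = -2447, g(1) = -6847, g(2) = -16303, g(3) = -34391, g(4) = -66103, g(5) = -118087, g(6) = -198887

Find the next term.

D1: -4400  -9456  -18088  -31712  -51984  -80800
D2: -5056  -8632  -13624  -20272  -28816
D3: -3576  -4992  -6648  -8544
D4: -1416  -1656  -1896
D5: -240  -240
Constant fifth difference = -240, so extend:
-1896 − 240 = -2136;  -8544 − 2136 = -10680;  -28816 − 10680 = -39496;  -80800 − 39496 = -120296;  -198887 − 120296 = -319183

-319183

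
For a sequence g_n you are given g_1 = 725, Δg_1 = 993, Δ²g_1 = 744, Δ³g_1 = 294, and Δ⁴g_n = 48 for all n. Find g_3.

Build the table forward from the leading diagonal:
Fourth differences: 48, 48, 48
Third differences: 294, 342, 390
Second differences: 744, 1038, 1380
First differences: 993, 1737, 2775
g: 725, 1718, 3455

3455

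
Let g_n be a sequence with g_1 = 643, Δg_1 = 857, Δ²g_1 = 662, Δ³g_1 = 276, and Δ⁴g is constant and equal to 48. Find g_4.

5476

Build the table forward from the leading diagonal:
D4: 48, 48, 48, 48
D3: 276, 324, 372, 420
D2: 662, 938, 1262, 1634
D1: 857, 1519, 2457, 3719
g: 643, 1500, 3019, 5476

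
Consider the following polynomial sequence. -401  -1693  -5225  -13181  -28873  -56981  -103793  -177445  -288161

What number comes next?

-448493

First differences: -1292, -3532, -7956, -15692, -28108, -46812, -73652, -110716
Second differences: -2240, -4424, -7736, -12416, -18704, -26840, -37064
Third differences: -2184, -3312, -4680, -6288, -8136, -10224
Fourth differences: -1128, -1368, -1608, -1848, -2088
Fifth differences: -240, -240, -240, -240
The fifth differences are constant (-240).
-2088 − 240 = -2328;  -10224 − 2328 = -12552;  -37064 − 12552 = -49616;  -110716 − 49616 = -160332;  -288161 − 160332 = -448493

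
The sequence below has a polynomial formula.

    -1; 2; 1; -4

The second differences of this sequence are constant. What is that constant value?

Δ: 3, -1, -5
Δ²: -4, -4

-4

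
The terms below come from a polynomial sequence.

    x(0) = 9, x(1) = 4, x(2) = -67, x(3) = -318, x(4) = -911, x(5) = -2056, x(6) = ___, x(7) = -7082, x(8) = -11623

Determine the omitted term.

Using the first 6 terms:
First differences: -5, -71, -251, -593, -1145
Second differences: -66, -180, -342, -552
Third differences: -114, -162, -210
Fourth differences: -48, -48
Constant fourth difference = -48.
Extend forward: -210 − 48 = -258;  -552 − 258 = -810;  -1145 − 810 = -1955;  -2056 − 1955 = -4011

-4011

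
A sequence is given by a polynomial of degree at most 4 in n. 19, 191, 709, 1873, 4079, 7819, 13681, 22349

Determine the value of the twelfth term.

102121

Δ: 172, 518, 1164, 2206, 3740, 5862, 8668
Δ²: 346, 646, 1042, 1534, 2122, 2806
Δ³: 300, 396, 492, 588, 684
Δ⁴: 96, 96, 96, 96
Fourth differences constant at 96.
684 + 96 = 780;  2806 + 780 = 3586;  8668 + 3586 = 12254;  22349 + 12254 = 34603
780 + 96 = 876;  3586 + 876 = 4462;  12254 + 4462 = 16716;  34603 + 16716 = 51319
876 + 96 = 972;  4462 + 972 = 5434;  16716 + 5434 = 22150;  51319 + 22150 = 73469
972 + 96 = 1068;  5434 + 1068 = 6502;  22150 + 6502 = 28652;  73469 + 28652 = 102121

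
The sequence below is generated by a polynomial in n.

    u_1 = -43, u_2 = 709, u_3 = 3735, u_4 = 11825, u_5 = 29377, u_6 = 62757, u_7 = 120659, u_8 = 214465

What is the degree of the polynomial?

5

D1: 752, 3026, 8090, 17552, 33380, 57902, 93806
D2: 2274, 5064, 9462, 15828, 24522, 35904
D3: 2790, 4398, 6366, 8694, 11382
D4: 1608, 1968, 2328, 2688
D5: 360, 360, 360
The fifth differences are constant, so the polynomial has degree 5.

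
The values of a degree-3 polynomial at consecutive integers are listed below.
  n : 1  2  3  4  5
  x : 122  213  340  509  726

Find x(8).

1725

91 , 127 , 169 , 217
36 , 42 , 48
6 , 6
The third differences are constant (6).
48 + 6 = 54;  217 + 54 = 271;  726 + 271 = 997
54 + 6 = 60;  271 + 60 = 331;  997 + 331 = 1328
60 + 6 = 66;  331 + 66 = 397;  1328 + 397 = 1725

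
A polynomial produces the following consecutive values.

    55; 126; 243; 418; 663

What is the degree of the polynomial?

3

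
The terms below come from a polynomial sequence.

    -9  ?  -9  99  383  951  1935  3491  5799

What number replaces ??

-25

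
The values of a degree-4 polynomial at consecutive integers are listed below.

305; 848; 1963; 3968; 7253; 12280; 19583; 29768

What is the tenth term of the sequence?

61568

Δ: 543, 1115, 2005, 3285, 5027, 7303, 10185
Δ²: 572, 890, 1280, 1742, 2276, 2882
Δ³: 318, 390, 462, 534, 606
Δ⁴: 72, 72, 72, 72
Constant fourth difference = 72, so extend:
606 + 72 = 678;  2882 + 678 = 3560;  10185 + 3560 = 13745;  29768 + 13745 = 43513
678 + 72 = 750;  3560 + 750 = 4310;  13745 + 4310 = 18055;  43513 + 18055 = 61568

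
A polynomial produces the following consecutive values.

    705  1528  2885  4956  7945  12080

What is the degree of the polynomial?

4

Δ: 823, 1357, 2071, 2989, 4135
Δ²: 534, 714, 918, 1146
Δ³: 180, 204, 228
Δ⁴: 24, 24
The fourth differences are constant, so the polynomial has degree 4.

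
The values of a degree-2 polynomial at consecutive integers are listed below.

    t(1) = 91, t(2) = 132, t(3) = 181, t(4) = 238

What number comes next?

D1: 41, 49, 57
D2: 8, 8
Constant second difference = 8, so extend:
57 + 8 = 65;  238 + 65 = 303

303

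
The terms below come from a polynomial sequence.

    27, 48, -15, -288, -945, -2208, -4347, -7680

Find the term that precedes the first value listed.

21, -63, -273, -657, -1263, -2139, -3333
-84, -210, -384, -606, -876, -1194
-126, -174, -222, -270, -318
-48, -48, -48, -48
The fourth differences are constant at -48.
Work back: -126 + 48 = -78;  -84 + 78 = -6;  21 + 6 = 27;  27 − 27 = 0

0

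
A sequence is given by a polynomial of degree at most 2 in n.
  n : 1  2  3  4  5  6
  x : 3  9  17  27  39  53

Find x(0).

Δ: 6  8  10  12  14
Δ²: 2  2  2  2
The second differences are constant at 2.
Work back: 6 − 2 = 4;  3 − 4 = -1

-1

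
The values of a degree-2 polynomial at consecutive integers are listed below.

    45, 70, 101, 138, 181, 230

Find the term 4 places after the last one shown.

486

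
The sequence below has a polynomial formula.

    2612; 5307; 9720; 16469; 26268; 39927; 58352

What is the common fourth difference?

96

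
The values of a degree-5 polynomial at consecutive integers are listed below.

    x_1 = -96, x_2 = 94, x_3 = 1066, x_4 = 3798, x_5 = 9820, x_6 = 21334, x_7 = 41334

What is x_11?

D1: 190, 972, 2732, 6022, 11514, 20000
D2: 782, 1760, 3290, 5492, 8486
D3: 978, 1530, 2202, 2994
D4: 552, 672, 792
D5: 120, 120
The fifth differences are constant (120).
792 + 120 = 912;  2994 + 912 = 3906;  8486 + 3906 = 12392;  20000 + 12392 = 32392;  41334 + 32392 = 73726
912 + 120 = 1032;  3906 + 1032 = 4938;  12392 + 4938 = 17330;  32392 + 17330 = 49722;  73726 + 49722 = 123448
1032 + 120 = 1152;  4938 + 1152 = 6090;  17330 + 6090 = 23420;  49722 + 23420 = 73142;  123448 + 73142 = 196590
1152 + 120 = 1272;  6090 + 1272 = 7362;  23420 + 7362 = 30782;  73142 + 30782 = 103924;  196590 + 103924 = 300514

300514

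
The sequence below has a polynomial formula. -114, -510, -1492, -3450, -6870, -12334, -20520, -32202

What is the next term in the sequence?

D1: -396, -982, -1958, -3420, -5464, -8186, -11682
D2: -586, -976, -1462, -2044, -2722, -3496
D3: -390, -486, -582, -678, -774
D4: -96, -96, -96, -96
Fourth differences constant at -96.
-774 − 96 = -870;  -3496 − 870 = -4366;  -11682 − 4366 = -16048;  -32202 − 16048 = -48250

-48250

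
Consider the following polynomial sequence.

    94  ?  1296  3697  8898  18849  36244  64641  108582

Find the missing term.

Using the last 7 terms:
First differences: 2401  5201  9951  17395  28397  43941
Second differences: 2800  4750  7444  11002  15544
Third differences: 1950  2694  3558  4542
Fourth differences: 744  864  984
Fifth differences: 120  120
Constant fifth difference = 120.
Extend backward: 744 − 120 = 624;  1950 − 624 = 1326;  2800 − 1326 = 1474;  2401 − 1474 = 927;  1296 − 927 = 369

369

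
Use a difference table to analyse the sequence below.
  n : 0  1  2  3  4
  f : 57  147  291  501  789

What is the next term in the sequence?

First differences: 90 , 144 , 210 , 288
Second differences: 54 , 66 , 78
Third differences: 12 , 12
Constant third difference = 12, so extend:
78 + 12 = 90;  288 + 90 = 378;  789 + 378 = 1167

1167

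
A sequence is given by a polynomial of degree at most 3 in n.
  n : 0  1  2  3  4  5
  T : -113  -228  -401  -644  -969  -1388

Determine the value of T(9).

Δ: -115  -173  -243  -325  -419
Δ²: -58  -70  -82  -94
Δ³: -12  -12  -12
Constant third difference = -12, so extend:
-94 − 12 = -106;  -419 − 106 = -525;  -1388 − 525 = -1913
-106 − 12 = -118;  -525 − 118 = -643;  -1913 − 643 = -2556
-118 − 12 = -130;  -643 − 130 = -773;  -2556 − 773 = -3329
-130 − 12 = -142;  -773 − 142 = -915;  -3329 − 915 = -4244

-4244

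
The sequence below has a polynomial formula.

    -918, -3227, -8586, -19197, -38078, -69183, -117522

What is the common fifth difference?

D1: -2309, -5359, -10611, -18881, -31105, -48339
D2: -3050, -5252, -8270, -12224, -17234
D3: -2202, -3018, -3954, -5010
D4: -816, -936, -1056
D5: -120, -120

-120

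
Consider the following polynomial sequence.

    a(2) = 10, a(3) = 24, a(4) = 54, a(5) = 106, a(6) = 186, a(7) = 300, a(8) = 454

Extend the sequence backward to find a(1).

6

D1: 14, 30, 52, 80, 114, 154
D2: 16, 22, 28, 34, 40
D3: 6, 6, 6, 6
The third differences are constant at 6.
Work back: 16 − 6 = 10;  14 − 10 = 4;  10 − 4 = 6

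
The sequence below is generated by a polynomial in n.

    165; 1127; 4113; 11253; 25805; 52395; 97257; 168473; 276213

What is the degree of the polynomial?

962, 2986, 7140, 14552, 26590, 44862, 71216, 107740
2024, 4154, 7412, 12038, 18272, 26354, 36524
2130, 3258, 4626, 6234, 8082, 10170
1128, 1368, 1608, 1848, 2088
240, 240, 240, 240
The fifth differences are constant, so the polynomial has degree 5.

5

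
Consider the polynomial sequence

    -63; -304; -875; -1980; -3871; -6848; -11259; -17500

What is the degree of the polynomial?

4

D1: -241, -571, -1105, -1891, -2977, -4411, -6241
D2: -330, -534, -786, -1086, -1434, -1830
D3: -204, -252, -300, -348, -396
D4: -48, -48, -48, -48
The fourth differences are constant, so the polynomial has degree 4.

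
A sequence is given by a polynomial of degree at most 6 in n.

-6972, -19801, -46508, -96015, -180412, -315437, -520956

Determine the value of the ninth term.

-1246460

D1: -12829, -26707, -49507, -84397, -135025, -205519
D2: -13878, -22800, -34890, -50628, -70494
D3: -8922, -12090, -15738, -19866
D4: -3168, -3648, -4128
D5: -480, -480
Fifth differences constant at -480.
-4128 − 480 = -4608;  -19866 − 4608 = -24474;  -70494 − 24474 = -94968;  -205519 − 94968 = -300487;  -520956 − 300487 = -821443
-4608 − 480 = -5088;  -24474 − 5088 = -29562;  -94968 − 29562 = -124530;  -300487 − 124530 = -425017;  -821443 − 425017 = -1246460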